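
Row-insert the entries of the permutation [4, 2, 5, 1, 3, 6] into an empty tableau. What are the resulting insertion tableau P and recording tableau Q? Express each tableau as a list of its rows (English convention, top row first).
Insert each entry of the permutation into P by Schensted row insertion, recording in Q the position of each new cell.

Insert 4: appended to row 1. P = [[4]].
Insert 2: 2 bumps 4 from row 1; 4 starts row 2. P = [[2], [4]].
Insert 5: appended to row 1. P = [[2, 5], [4]].
Insert 1: 1 bumps 2 from row 1; 2 bumps 4 from row 2; 4 starts row 3. P = [[1, 5], [2], [4]].
Insert 3: 3 bumps 5 from row 1; 5 appends to row 2. P = [[1, 3], [2, 5], [4]].
Insert 6: appended to row 1. P = [[1, 3, 6], [2, 5], [4]].

So P = [[1, 3, 6], [2, 5], [4]], Q = [[1, 3, 6], [2, 5], [4]].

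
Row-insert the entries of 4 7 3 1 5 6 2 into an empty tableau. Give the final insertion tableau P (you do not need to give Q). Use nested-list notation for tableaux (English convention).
Insert 4: appended to row 1. P = [[4]].
Insert 7: appended to row 1. P = [[4, 7]].
Insert 3: 3 bumps 4 from row 1; 4 starts row 2. P = [[3, 7], [4]].
Insert 1: 1 bumps 3 from row 1; 3 bumps 4 from row 2; 4 starts row 3. P = [[1, 7], [3], [4]].
Insert 5: 5 bumps 7 from row 1; 7 appends to row 2. P = [[1, 5], [3, 7], [4]].
Insert 6: appended to row 1. P = [[1, 5, 6], [3, 7], [4]].
Insert 2: 2 bumps 5 from row 1; 5 bumps 7 from row 2; 7 appends to row 3. P = [[1, 2, 6], [3, 5], [4, 7]].

So P = [[1, 2, 6], [3, 5], [4, 7]].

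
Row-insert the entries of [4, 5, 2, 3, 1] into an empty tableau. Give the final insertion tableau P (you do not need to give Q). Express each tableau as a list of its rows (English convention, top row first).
After inserting 4: P = [[4]].
After inserting 5: P = [[4, 5]].
After inserting 2: P = [[2, 5], [4]].
After inserting 3: P = [[2, 3], [4, 5]].
After inserting 1: P = [[1, 3], [2, 5], [4]].

So P = [[1, 3], [2, 5], [4]].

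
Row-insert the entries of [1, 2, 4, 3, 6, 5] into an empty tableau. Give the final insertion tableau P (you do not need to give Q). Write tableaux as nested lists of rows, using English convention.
After inserting 1: P = [[1]].
After inserting 2: P = [[1, 2]].
After inserting 4: P = [[1, 2, 4]].
After inserting 3: P = [[1, 2, 3], [4]].
After inserting 6: P = [[1, 2, 3, 6], [4]].
After inserting 5: P = [[1, 2, 3, 5], [4, 6]].

So P = [[1, 2, 3, 5], [4, 6]].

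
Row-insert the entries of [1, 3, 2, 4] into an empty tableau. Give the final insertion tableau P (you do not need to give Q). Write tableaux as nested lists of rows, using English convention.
Insert 1: appended to row 1. P = [[1]].
Insert 3: appended to row 1. P = [[1, 3]].
Insert 2: 2 bumps 3 from row 1; 3 starts row 2. P = [[1, 2], [3]].
Insert 4: appended to row 1. P = [[1, 2, 4], [3]].

So P = [[1, 2, 4], [3]].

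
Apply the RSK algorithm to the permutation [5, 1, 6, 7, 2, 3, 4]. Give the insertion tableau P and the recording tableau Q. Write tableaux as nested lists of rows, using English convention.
P = [[1, 2, 3, 4], [5, 6, 7]], Q = [[1, 3, 4, 7], [2, 5, 6]]

Insert each entry of the permutation into P by Schensted row insertion, recording in Q the position of each new cell.

Insert 5: appended to row 1. P = [[5]], Q = [[1]].
Insert 1: 1 bumps 5 from row 1; 5 starts row 2. P = [[1], [5]], Q = [[1], [2]].
Insert 6: appended to row 1. P = [[1, 6], [5]], Q = [[1, 3], [2]].
Insert 7: appended to row 1. P = [[1, 6, 7], [5]], Q = [[1, 3, 4], [2]].
Insert 2: 2 bumps 6 from row 1; 6 appends to row 2. P = [[1, 2, 7], [5, 6]], Q = [[1, 3, 4], [2, 5]].
Insert 3: 3 bumps 7 from row 1; 7 appends to row 2. P = [[1, 2, 3], [5, 6, 7]], Q = [[1, 3, 4], [2, 5, 6]].
Insert 4: appended to row 1. P = [[1, 2, 3, 4], [5, 6, 7]], Q = [[1, 3, 4, 7], [2, 5, 6]].

So P = [[1, 2, 3, 4], [5, 6, 7]], Q = [[1, 3, 4, 7], [2, 5, 6]].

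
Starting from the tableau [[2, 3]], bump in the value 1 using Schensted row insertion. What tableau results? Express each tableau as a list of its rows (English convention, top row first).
In row 1, 1 replaces 2 (the leftmost entry greater than 1); 2 is bumped to row 2. 2 starts a new row 2. The new tableau is [[1, 3], [2]].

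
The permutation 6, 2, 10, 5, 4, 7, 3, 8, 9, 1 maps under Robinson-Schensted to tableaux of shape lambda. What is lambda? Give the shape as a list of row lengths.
[5, 2, 1, 1, 1]

Row-insert each entry into an empty tableau.

After inserting 6: P = [[6]].
After inserting 2: P = [[2], [6]].
After inserting 10: P = [[2, 10], [6]].
After inserting 5: P = [[2, 5], [6, 10]].
After inserting 4: P = [[2, 4], [5, 10], [6]].
After inserting 7: P = [[2, 4, 7], [5, 10], [6]].
After inserting 3: P = [[2, 3, 7], [4, 10], [5], [6]].
After inserting 8: P = [[2, 3, 7, 8], [4, 10], [5], [6]].
After inserting 9: P = [[2, 3, 7, 8, 9], [4, 10], [5], [6]].
After inserting 1: P = [[1, 3, 7, 8, 9], [2, 10], [4], [5], [6]].

The final insertion tableau P = [[1, 3, 7, 8, 9], [2, 10], [4], [5], [6]] has shape [5, 2, 1, 1, 1].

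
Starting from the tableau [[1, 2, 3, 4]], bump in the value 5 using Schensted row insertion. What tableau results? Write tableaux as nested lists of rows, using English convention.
5 is larger than every entry of row 1, so it is appended to row 1. The new tableau is [[1, 2, 3, 4, 5]].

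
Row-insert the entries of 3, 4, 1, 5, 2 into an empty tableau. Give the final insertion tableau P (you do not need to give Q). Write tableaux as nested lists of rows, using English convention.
Insert 3: appended to row 1. P = [[3]].
Insert 4: appended to row 1. P = [[3, 4]].
Insert 1: 1 bumps 3 from row 1; 3 starts row 2. P = [[1, 4], [3]].
Insert 5: appended to row 1. P = [[1, 4, 5], [3]].
Insert 2: 2 bumps 4 from row 1; 4 appends to row 2. P = [[1, 2, 5], [3, 4]].

So P = [[1, 2, 5], [3, 4]].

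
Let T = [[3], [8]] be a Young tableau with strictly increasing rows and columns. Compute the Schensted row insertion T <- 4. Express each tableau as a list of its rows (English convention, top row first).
4 is larger than every entry of row 1, so it is appended to row 1. The new tableau is [[3, 4], [8]].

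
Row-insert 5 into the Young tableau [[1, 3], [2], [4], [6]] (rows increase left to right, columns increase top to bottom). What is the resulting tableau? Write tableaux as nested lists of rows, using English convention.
5 is larger than every entry of row 1, so it is appended to row 1. The new tableau is [[1, 3, 5], [2], [4], [6]].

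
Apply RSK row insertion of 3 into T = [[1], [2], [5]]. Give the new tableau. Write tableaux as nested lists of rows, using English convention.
[[1, 3], [2], [5]]

3 is larger than every entry of row 1, so it is appended to row 1. The new tableau is [[1, 3], [2], [5]].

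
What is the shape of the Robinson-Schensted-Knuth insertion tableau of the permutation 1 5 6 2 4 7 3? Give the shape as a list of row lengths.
[4, 2, 1]

Row-insert each entry into an empty tableau.

After inserting 1: P = [[1]].
After inserting 5: P = [[1, 5]].
After inserting 6: P = [[1, 5, 6]].
After inserting 2: P = [[1, 2, 6], [5]].
After inserting 4: P = [[1, 2, 4], [5, 6]].
After inserting 7: P = [[1, 2, 4, 7], [5, 6]].
After inserting 3: P = [[1, 2, 3, 7], [4, 6], [5]].

The final insertion tableau P = [[1, 2, 3, 7], [4, 6], [5]] has shape [4, 2, 1].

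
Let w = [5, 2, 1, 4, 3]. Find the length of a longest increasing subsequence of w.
2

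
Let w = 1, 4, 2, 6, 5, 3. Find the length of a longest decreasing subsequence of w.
3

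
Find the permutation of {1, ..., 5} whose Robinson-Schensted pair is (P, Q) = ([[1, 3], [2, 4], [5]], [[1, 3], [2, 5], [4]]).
Reverse the RSK construction: for i from n down to 1, find the cell of Q containing i, remove the entry at that cell from P, and reverse-bump it up through P; the value ejected from row 1 is w(i).

Step i=5: Q has 5 at row 2, column 2; remove 4 from row 2 of P and reverse-bump: 4 enters row 1 and ejects 3. So w(5) = 3. P is now [[1, 4], [2], [5]].
Step i=4: Q has 4 at row 3, column 1; remove 5 from row 3 of P and reverse-bump: 5 enters row 2 and ejects 2; 2 enters row 1 and ejects 1. So w(4) = 1. P is now [[2, 4], [5]].
Step i=3: Q has 3 at row 1, column 2; remove that cell from P, ejecting 4. So w(3) = 4. P is now [[2], [5]].
Step i=2: Q has 2 at row 2, column 1; remove 5 from row 2 of P and reverse-bump: 5 enters row 1 and ejects 2. So w(2) = 2. P is now [[5]].
Step i=1: Q has 1 at row 1, column 1; remove that cell from P, ejecting 5. So w(1) = 5. P is now [].

So w = 5 2 4 1 3.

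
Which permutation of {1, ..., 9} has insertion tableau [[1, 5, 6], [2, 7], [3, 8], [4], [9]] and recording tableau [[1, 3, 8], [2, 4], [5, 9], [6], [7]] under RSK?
4 3 9 8 5 2 1 7 6

Reverse the RSK construction: for i from n down to 1, find the cell of Q containing i, remove the entry at that cell from P, and reverse-bump it up through P; the value ejected from row 1 is w(i).

Step i=9: Q has 9 at row 3, column 2; remove 8 from row 3 of P and reverse-bump: 8 enters row 2 and ejects 7; 7 enters row 1 and ejects 6. So w(9) = 6. P is now [[1, 5, 7], [2, 8], [3], [4], [9]].
Step i=8: Q has 8 at row 1, column 3; remove that cell from P, ejecting 7. So w(8) = 7. P is now [[1, 5], [2, 8], [3], [4], [9]].
Step i=7: Q has 7 at row 5, column 1; remove 9 from row 5 of P and reverse-bump: 9 enters row 4 and ejects 4; 4 enters row 3 and ejects 3; 3 enters row 2 and ejects 2; 2 enters row 1 and ejects 1. So w(7) = 1. P is now [[2, 5], [3, 8], [4], [9]].
Step i=6: Q has 6 at row 4, column 1; remove 9 from row 4 of P and reverse-bump: 9 enters row 3 and ejects 4; 4 enters row 2 and ejects 3; 3 enters row 1 and ejects 2. So w(6) = 2. P is now [[3, 5], [4, 8], [9]].
Step i=5: Q has 5 at row 3, column 1; remove 9 from row 3 of P and reverse-bump: 9 enters row 2 and ejects 8; 8 enters row 1 and ejects 5. So w(5) = 5. P is now [[3, 8], [4, 9]].
Step i=4: Q has 4 at row 2, column 2; remove 9 from row 2 of P and reverse-bump: 9 enters row 1 and ejects 8. So w(4) = 8. P is now [[3, 9], [4]].
Step i=3: Q has 3 at row 1, column 2; remove that cell from P, ejecting 9. So w(3) = 9. P is now [[3], [4]].
Step i=2: Q has 2 at row 2, column 1; remove 4 from row 2 of P and reverse-bump: 4 enters row 1 and ejects 3. So w(2) = 3. P is now [[4]].
Step i=1: Q has 1 at row 1, column 1; remove that cell from P, ejecting 4. So w(1) = 4. P is now [].

So w = 4 3 9 8 5 2 1 7 6.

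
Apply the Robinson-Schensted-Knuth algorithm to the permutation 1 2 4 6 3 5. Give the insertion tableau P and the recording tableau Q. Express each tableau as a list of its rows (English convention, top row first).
Insert each entry of the permutation into P by Schensted row insertion, recording in Q the position of each new cell.

Insert 1: appended to row 1. P = [[1]], Q = [[1]].
Insert 2: appended to row 1. P = [[1, 2]], Q = [[1, 2]].
Insert 4: appended to row 1. P = [[1, 2, 4]], Q = [[1, 2, 3]].
Insert 6: appended to row 1. P = [[1, 2, 4, 6]], Q = [[1, 2, 3, 4]].
Insert 3: 3 bumps 4 from row 1; 4 starts row 2. P = [[1, 2, 3, 6], [4]], Q = [[1, 2, 3, 4], [5]].
Insert 5: 5 bumps 6 from row 1; 6 appends to row 2. P = [[1, 2, 3, 5], [4, 6]], Q = [[1, 2, 3, 4], [5, 6]].

So P = [[1, 2, 3, 5], [4, 6]], Q = [[1, 2, 3, 4], [5, 6]].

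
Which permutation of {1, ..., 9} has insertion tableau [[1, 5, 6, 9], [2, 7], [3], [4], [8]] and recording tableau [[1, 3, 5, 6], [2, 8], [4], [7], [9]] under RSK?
Reverse RSK: for i = n, n-1, ..., 1, locate i in Q, remove the corresponding corner cell from P, and reverse-bump its entry up through P; the value ejected from row 1 is w(i).

So w = 8 4 5 3 7 9 2 6 1.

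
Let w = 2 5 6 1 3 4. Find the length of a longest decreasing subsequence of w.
2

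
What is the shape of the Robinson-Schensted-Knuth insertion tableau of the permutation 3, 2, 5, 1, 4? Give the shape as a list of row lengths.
[2, 2, 1]

Row-insert each entry into an empty tableau.

After inserting 3: P = [[3]].
After inserting 2: P = [[2], [3]].
After inserting 5: P = [[2, 5], [3]].
After inserting 1: P = [[1, 5], [2], [3]].
After inserting 4: P = [[1, 4], [2, 5], [3]].

The final insertion tableau P = [[1, 4], [2, 5], [3]] has shape [2, 2, 1].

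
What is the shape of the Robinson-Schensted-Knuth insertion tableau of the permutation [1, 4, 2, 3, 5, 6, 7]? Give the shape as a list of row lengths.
Row-insert each entry into an empty tableau.

After inserting 1: P = [[1]].
After inserting 4: P = [[1, 4]].
After inserting 2: P = [[1, 2], [4]].
After inserting 3: P = [[1, 2, 3], [4]].
After inserting 5: P = [[1, 2, 3, 5], [4]].
After inserting 6: P = [[1, 2, 3, 5, 6], [4]].
After inserting 7: P = [[1, 2, 3, 5, 6, 7], [4]].

The final insertion tableau P = [[1, 2, 3, 5, 6, 7], [4]] has shape [6, 1].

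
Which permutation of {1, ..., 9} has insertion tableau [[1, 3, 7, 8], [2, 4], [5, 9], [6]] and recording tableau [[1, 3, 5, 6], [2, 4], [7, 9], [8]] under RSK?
Reverse RSK: for i = n, n-1, ..., 1, locate i in Q, remove the corresponding corner cell from P, and reverse-bump its entry up through P; the value ejected from row 1 is w(i).

So w = 6 2 9 5 7 8 4 1 3.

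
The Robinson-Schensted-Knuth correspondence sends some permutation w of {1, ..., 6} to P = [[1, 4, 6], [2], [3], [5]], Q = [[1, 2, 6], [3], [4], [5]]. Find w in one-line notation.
Reverse the RSK construction: for i from n down to 1, find the cell of Q containing i, remove the entry at that cell from P, and reverse-bump it up through P; the value ejected from row 1 is w(i).

Step i=6: Q has 6 at row 1, column 3; remove that cell from P, ejecting 6. So w(6) = 6. P is now [[1, 4], [2], [3], [5]].
Step i=5: Q has 5 at row 4, column 1; remove 5 from row 4 of P and reverse-bump: 5 enters row 3 and ejects 3; 3 enters row 2 and ejects 2; 2 enters row 1 and ejects 1. So w(5) = 1. P is now [[2, 4], [3], [5]].
Step i=4: Q has 4 at row 3, column 1; remove 5 from row 3 of P and reverse-bump: 5 enters row 2 and ejects 3; 3 enters row 1 and ejects 2. So w(4) = 2. P is now [[3, 4], [5]].
Step i=3: Q has 3 at row 2, column 1; remove 5 from row 2 of P and reverse-bump: 5 enters row 1 and ejects 4. So w(3) = 4. P is now [[3, 5]].
Step i=2: Q has 2 at row 1, column 2; remove that cell from P, ejecting 5. So w(2) = 5. P is now [[3]].
Step i=1: Q has 1 at row 1, column 1; remove that cell from P, ejecting 3. So w(1) = 3. P is now [].

So w = 3 5 4 2 1 6.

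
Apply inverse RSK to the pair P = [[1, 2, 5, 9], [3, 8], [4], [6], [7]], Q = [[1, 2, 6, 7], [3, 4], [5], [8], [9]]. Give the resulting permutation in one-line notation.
Reverse the RSK construction: for i from n down to 1, find the cell of Q containing i, remove the entry at that cell from P, and reverse-bump it up through P; the value ejected from row 1 is w(i).

Step i=9: Q has 9 at row 5, column 1; remove 7 from row 5 of P and reverse-bump: 7 enters row 4 and ejects 6; 6 enters row 3 and ejects 4; 4 enters row 2 and ejects 3; 3 enters row 1 and ejects 2. So w(9) = 2. P is now [[1, 3, 5, 9], [4, 8], [6], [7]].
Step i=8: Q has 8 at row 4, column 1; remove 7 from row 4 of P and reverse-bump: 7 enters row 3 and ejects 6; 6 enters row 2 and ejects 4; 4 enters row 1 and ejects 3. So w(8) = 3. P is now [[1, 4, 5, 9], [6, 8], [7]].
Step i=7: Q has 7 at row 1, column 4; remove that cell from P, ejecting 9. So w(7) = 9. P is now [[1, 4, 5], [6, 8], [7]].
Step i=6: Q has 6 at row 1, column 3; remove that cell from P, ejecting 5. So w(6) = 5. P is now [[1, 4], [6, 8], [7]].
Step i=5: Q has 5 at row 3, column 1; remove 7 from row 3 of P and reverse-bump: 7 enters row 2 and ejects 6; 6 enters row 1 and ejects 4. So w(5) = 4. P is now [[1, 6], [7, 8]].
Step i=4: Q has 4 at row 2, column 2; remove 8 from row 2 of P and reverse-bump: 8 enters row 1 and ejects 6. So w(4) = 6. P is now [[1, 8], [7]].
Step i=3: Q has 3 at row 2, column 1; remove 7 from row 2 of P and reverse-bump: 7 enters row 1 and ejects 1. So w(3) = 1. P is now [[7, 8]].
Step i=2: Q has 2 at row 1, column 2; remove that cell from P, ejecting 8. So w(2) = 8. P is now [[7]].
Step i=1: Q has 1 at row 1, column 1; remove that cell from P, ejecting 7. So w(1) = 7. P is now [].

So w = 7 8 1 6 4 5 9 3 2.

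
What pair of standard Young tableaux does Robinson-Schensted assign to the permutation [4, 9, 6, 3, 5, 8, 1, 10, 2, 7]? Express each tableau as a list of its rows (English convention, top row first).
P = [[1, 2, 7, 10], [3, 5, 8], [4, 6], [9]], Q = [[1, 2, 6, 8], [3, 5, 10], [4, 9], [7]]

Insert each entry of the permutation into P by Schensted row insertion, recording in Q the position of each new cell.

Insert 4: appended to row 1. P = [[4]].
Insert 9: appended to row 1. P = [[4, 9]].
Insert 6: 6 bumps 9 from row 1; 9 starts row 2. P = [[4, 6], [9]].
Insert 3: 3 bumps 4 from row 1; 4 bumps 9 from row 2; 9 starts row 3. P = [[3, 6], [4], [9]].
Insert 5: 5 bumps 6 from row 1; 6 appends to row 2. P = [[3, 5], [4, 6], [9]].
Insert 8: appended to row 1. P = [[3, 5, 8], [4, 6], [9]].
Insert 1: 1 bumps 3 from row 1; 3 bumps 4 from row 2; 4 bumps 9 from row 3; 9 starts row 4. P = [[1, 5, 8], [3, 6], [4], [9]].
Insert 10: appended to row 1. P = [[1, 5, 8, 10], [3, 6], [4], [9]].
Insert 2: 2 bumps 5 from row 1; 5 bumps 6 from row 2; 6 appends to row 3. P = [[1, 2, 8, 10], [3, 5], [4, 6], [9]].
Insert 7: 7 bumps 8 from row 1; 8 appends to row 2. P = [[1, 2, 7, 10], [3, 5, 8], [4, 6], [9]].

So P = [[1, 2, 7, 10], [3, 5, 8], [4, 6], [9]], Q = [[1, 2, 6, 8], [3, 5, 10], [4, 9], [7]].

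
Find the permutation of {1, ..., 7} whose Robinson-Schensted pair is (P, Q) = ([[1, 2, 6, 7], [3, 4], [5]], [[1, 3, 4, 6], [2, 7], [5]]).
Reverse the RSK construction: for i from n down to 1, find the cell of Q containing i, remove the entry at that cell from P, and reverse-bump it up through P; the value ejected from row 1 is w(i).

Step i=7: Q has 7 at row 2, column 2; remove 4 from row 2 of P and reverse-bump: 4 enters row 1 and ejects 2. So w(7) = 2. P is now [[1, 4, 6, 7], [3], [5]].
Step i=6: Q has 6 at row 1, column 4; remove that cell from P, ejecting 7. So w(6) = 7. P is now [[1, 4, 6], [3], [5]].
Step i=5: Q has 5 at row 3, column 1; remove 5 from row 3 of P and reverse-bump: 5 enters row 2 and ejects 3; 3 enters row 1 and ejects 1. So w(5) = 1. P is now [[3, 4, 6], [5]].
Step i=4: Q has 4 at row 1, column 3; remove that cell from P, ejecting 6. So w(4) = 6. P is now [[3, 4], [5]].
Step i=3: Q has 3 at row 1, column 2; remove that cell from P, ejecting 4. So w(3) = 4. P is now [[3], [5]].
Step i=2: Q has 2 at row 2, column 1; remove 5 from row 2 of P and reverse-bump: 5 enters row 1 and ejects 3. So w(2) = 3. P is now [[5]].
Step i=1: Q has 1 at row 1, column 1; remove that cell from P, ejecting 5. So w(1) = 5. P is now [].

So w = 5 3 4 6 1 7 2.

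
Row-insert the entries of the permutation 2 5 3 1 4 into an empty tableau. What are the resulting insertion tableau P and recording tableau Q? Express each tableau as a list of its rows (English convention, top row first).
P = [[1, 3, 4], [2], [5]], Q = [[1, 2, 5], [3], [4]]

Insert each entry of the permutation into P by Schensted row insertion, recording in Q the position of each new cell.

Insert 2: appended to row 1. P = [[2]].
Insert 5: appended to row 1. P = [[2, 5]].
Insert 3: 3 bumps 5 from row 1; 5 starts row 2. P = [[2, 3], [5]].
Insert 1: 1 bumps 2 from row 1; 2 bumps 5 from row 2; 5 starts row 3. P = [[1, 3], [2], [5]].
Insert 4: appended to row 1. P = [[1, 3, 4], [2], [5]].

So P = [[1, 3, 4], [2], [5]], Q = [[1, 2, 5], [3], [4]].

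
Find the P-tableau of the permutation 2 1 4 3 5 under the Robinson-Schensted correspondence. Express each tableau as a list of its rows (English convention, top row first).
P = [[1, 3, 5], [2, 4]]

Insert 2: appended to row 1. P = [[2]].
Insert 1: 1 bumps 2 from row 1; 2 starts row 2. P = [[1], [2]].
Insert 4: appended to row 1. P = [[1, 4], [2]].
Insert 3: 3 bumps 4 from row 1; 4 appends to row 2. P = [[1, 3], [2, 4]].
Insert 5: appended to row 1. P = [[1, 3, 5], [2, 4]].

So P = [[1, 3, 5], [2, 4]].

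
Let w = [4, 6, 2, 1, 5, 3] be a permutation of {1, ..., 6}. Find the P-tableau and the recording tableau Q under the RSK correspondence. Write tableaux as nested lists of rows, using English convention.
Insert each entry of the permutation into P by Schensted row insertion, recording in Q the position of each new cell.

Insert 4: appended to row 1. P = [[4]], Q = [[1]].
Insert 6: appended to row 1. P = [[4, 6]], Q = [[1, 2]].
Insert 2: 2 bumps 4 from row 1; 4 starts row 2. P = [[2, 6], [4]], Q = [[1, 2], [3]].
Insert 1: 1 bumps 2 from row 1; 2 bumps 4 from row 2; 4 starts row 3. P = [[1, 6], [2], [4]], Q = [[1, 2], [3], [4]].
Insert 5: 5 bumps 6 from row 1; 6 appends to row 2. P = [[1, 5], [2, 6], [4]], Q = [[1, 2], [3, 5], [4]].
Insert 3: 3 bumps 5 from row 1; 5 bumps 6 from row 2; 6 appends to row 3. P = [[1, 3], [2, 5], [4, 6]], Q = [[1, 2], [3, 5], [4, 6]].

So P = [[1, 3], [2, 5], [4, 6]], Q = [[1, 2], [3, 5], [4, 6]].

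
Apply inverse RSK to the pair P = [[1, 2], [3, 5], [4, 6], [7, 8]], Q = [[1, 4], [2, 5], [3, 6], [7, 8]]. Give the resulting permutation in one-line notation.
Reverse the RSK construction: for i from n down to 1, find the cell of Q containing i, remove the entry at that cell from P, and reverse-bump it up through P; the value ejected from row 1 is w(i).

Step i=8: Q has 8 at row 4, column 2; remove 8 from row 4 of P and reverse-bump: 8 enters row 3 and ejects 6; 6 enters row 2 and ejects 5; 5 enters row 1 and ejects 2. So w(8) = 2. P is now [[1, 5], [3, 6], [4, 8], [7]].
Step i=7: Q has 7 at row 4, column 1; remove 7 from row 4 of P and reverse-bump: 7 enters row 3 and ejects 4; 4 enters row 2 and ejects 3; 3 enters row 1 and ejects 1. So w(7) = 1. P is now [[3, 5], [4, 6], [7, 8]].
Step i=6: Q has 6 at row 3, column 2; remove 8 from row 3 of P and reverse-bump: 8 enters row 2 and ejects 6; 6 enters row 1 and ejects 5. So w(6) = 5. P is now [[3, 6], [4, 8], [7]].
Step i=5: Q has 5 at row 2, column 2; remove 8 from row 2 of P and reverse-bump: 8 enters row 1 and ejects 6. So w(5) = 6. P is now [[3, 8], [4], [7]].
Step i=4: Q has 4 at row 1, column 2; remove that cell from P, ejecting 8. So w(4) = 8. P is now [[3], [4], [7]].
Step i=3: Q has 3 at row 3, column 1; remove 7 from row 3 of P and reverse-bump: 7 enters row 2 and ejects 4; 4 enters row 1 and ejects 3. So w(3) = 3. P is now [[4], [7]].
Step i=2: Q has 2 at row 2, column 1; remove 7 from row 2 of P and reverse-bump: 7 enters row 1 and ejects 4. So w(2) = 4. P is now [[7]].
Step i=1: Q has 1 at row 1, column 1; remove that cell from P, ejecting 7. So w(1) = 7. P is now [].

So w = 7 4 3 8 6 5 1 2.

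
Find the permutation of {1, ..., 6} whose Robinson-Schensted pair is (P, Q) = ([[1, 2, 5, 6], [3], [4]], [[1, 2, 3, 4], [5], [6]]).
Reverse the RSK construction: for i from n down to 1, find the cell of Q containing i, remove the entry at that cell from P, and reverse-bump it up through P; the value ejected from row 1 is w(i).

Step i=6: Q has 6 at row 3, column 1; remove 4 from row 3 of P and reverse-bump: 4 enters row 2 and ejects 3; 3 enters row 1 and ejects 2. So w(6) = 2. P is now [[1, 3, 5, 6], [4]].
Step i=5: Q has 5 at row 2, column 1; remove 4 from row 2 of P and reverse-bump: 4 enters row 1 and ejects 3. So w(5) = 3. P is now [[1, 4, 5, 6]].
Step i=4: Q has 4 at row 1, column 4; remove that cell from P, ejecting 6. So w(4) = 6. P is now [[1, 4, 5]].
Step i=3: Q has 3 at row 1, column 3; remove that cell from P, ejecting 5. So w(3) = 5. P is now [[1, 4]].
Step i=2: Q has 2 at row 1, column 2; remove that cell from P, ejecting 4. So w(2) = 4. P is now [[1]].
Step i=1: Q has 1 at row 1, column 1; remove that cell from P, ejecting 1. So w(1) = 1. P is now [].

So w = 1 4 5 6 3 2.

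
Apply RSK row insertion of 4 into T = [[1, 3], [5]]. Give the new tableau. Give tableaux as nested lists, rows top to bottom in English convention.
[[1, 3, 4], [5]]

4 is larger than every entry of row 1, so it is appended to row 1. The new tableau is [[1, 3, 4], [5]].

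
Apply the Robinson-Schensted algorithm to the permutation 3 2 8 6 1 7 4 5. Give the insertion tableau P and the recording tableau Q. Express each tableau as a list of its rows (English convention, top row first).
Insert each entry of the permutation into P by Schensted row insertion, recording in Q the position of each new cell.

Insert 3: appended to row 1. P = [[3]], Q = [[1]].
Insert 2: 2 bumps 3 from row 1; 3 starts row 2. P = [[2], [3]], Q = [[1], [2]].
Insert 8: appended to row 1. P = [[2, 8], [3]], Q = [[1, 3], [2]].
Insert 6: 6 bumps 8 from row 1; 8 appends to row 2. P = [[2, 6], [3, 8]], Q = [[1, 3], [2, 4]].
Insert 1: 1 bumps 2 from row 1; 2 bumps 3 from row 2; 3 starts row 3. P = [[1, 6], [2, 8], [3]], Q = [[1, 3], [2, 4], [5]].
Insert 7: appended to row 1. P = [[1, 6, 7], [2, 8], [3]], Q = [[1, 3, 6], [2, 4], [5]].
Insert 4: 4 bumps 6 from row 1; 6 bumps 8 from row 2; 8 appends to row 3. P = [[1, 4, 7], [2, 6], [3, 8]], Q = [[1, 3, 6], [2, 4], [5, 7]].
Insert 5: 5 bumps 7 from row 1; 7 appends to row 2. P = [[1, 4, 5], [2, 6, 7], [3, 8]], Q = [[1, 3, 6], [2, 4, 8], [5, 7]].

So P = [[1, 4, 5], [2, 6, 7], [3, 8]], Q = [[1, 3, 6], [2, 4, 8], [5, 7]].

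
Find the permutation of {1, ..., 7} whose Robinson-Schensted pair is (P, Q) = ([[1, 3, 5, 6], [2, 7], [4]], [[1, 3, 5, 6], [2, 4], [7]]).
Reverse the RSK construction: for i from n down to 1, find the cell of Q containing i, remove the entry at that cell from P, and reverse-bump it up through P; the value ejected from row 1 is w(i).

Step i=7: Q has 7 at row 3, column 1; remove 4 from row 3 of P and reverse-bump: 4 enters row 2 and ejects 2; 2 enters row 1 and ejects 1. So w(7) = 1. P is now [[2, 3, 5, 6], [4, 7]].
Step i=6: Q has 6 at row 1, column 4; remove that cell from P, ejecting 6. So w(6) = 6. P is now [[2, 3, 5], [4, 7]].
Step i=5: Q has 5 at row 1, column 3; remove that cell from P, ejecting 5. So w(5) = 5. P is now [[2, 3], [4, 7]].
Step i=4: Q has 4 at row 2, column 2; remove 7 from row 2 of P and reverse-bump: 7 enters row 1 and ejects 3. So w(4) = 3. P is now [[2, 7], [4]].
Step i=3: Q has 3 at row 1, column 2; remove that cell from P, ejecting 7. So w(3) = 7. P is now [[2], [4]].
Step i=2: Q has 2 at row 2, column 1; remove 4 from row 2 of P and reverse-bump: 4 enters row 1 and ejects 2. So w(2) = 2. P is now [[4]].
Step i=1: Q has 1 at row 1, column 1; remove that cell from P, ejecting 4. So w(1) = 4. P is now [].

So w = 4 2 7 3 5 6 1.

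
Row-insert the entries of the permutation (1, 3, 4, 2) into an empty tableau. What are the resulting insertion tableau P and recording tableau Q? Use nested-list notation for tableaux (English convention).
Insert each entry of the permutation into P by Schensted row insertion, recording in Q the position of each new cell.

Insert 1: appended to row 1. P = [[1]].
Insert 3: appended to row 1. P = [[1, 3]].
Insert 4: appended to row 1. P = [[1, 3, 4]].
Insert 2: 2 bumps 3 from row 1; 3 starts row 2. P = [[1, 2, 4], [3]].

So P = [[1, 2, 4], [3]], Q = [[1, 2, 3], [4]].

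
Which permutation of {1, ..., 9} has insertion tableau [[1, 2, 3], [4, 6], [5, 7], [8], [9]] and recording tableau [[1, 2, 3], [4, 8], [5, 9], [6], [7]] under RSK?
Reverse the RSK construction: for i from n down to 1, find the cell of Q containing i, remove the entry at that cell from P, and reverse-bump it up through P; the value ejected from row 1 is w(i).

Step i=9: Q has 9 at row 3, column 2; remove 7 from row 3 of P and reverse-bump: 7 enters row 2 and ejects 6; 6 enters row 1 and ejects 3. So w(9) = 3. P is now [[1, 2, 6], [4, 7], [5], [8], [9]].
Step i=8: Q has 8 at row 2, column 2; remove 7 from row 2 of P and reverse-bump: 7 enters row 1 and ejects 6. So w(8) = 6. P is now [[1, 2, 7], [4], [5], [8], [9]].
Step i=7: Q has 7 at row 5, column 1; remove 9 from row 5 of P and reverse-bump: 9 enters row 4 and ejects 8; 8 enters row 3 and ejects 5; 5 enters row 2 and ejects 4; 4 enters row 1 and ejects 2. So w(7) = 2. P is now [[1, 4, 7], [5], [8], [9]].
Step i=6: Q has 6 at row 4, column 1; remove 9 from row 4 of P and reverse-bump: 9 enters row 3 and ejects 8; 8 enters row 2 and ejects 5; 5 enters row 1 and ejects 4. So w(6) = 4. P is now [[1, 5, 7], [8], [9]].
Step i=5: Q has 5 at row 3, column 1; remove 9 from row 3 of P and reverse-bump: 9 enters row 2 and ejects 8; 8 enters row 1 and ejects 7. So w(5) = 7. P is now [[1, 5, 8], [9]].
Step i=4: Q has 4 at row 2, column 1; remove 9 from row 2 of P and reverse-bump: 9 enters row 1 and ejects 8. So w(4) = 8. P is now [[1, 5, 9]].
Step i=3: Q has 3 at row 1, column 3; remove that cell from P, ejecting 9. So w(3) = 9. P is now [[1, 5]].
Step i=2: Q has 2 at row 1, column 2; remove that cell from P, ejecting 5. So w(2) = 5. P is now [[1]].
Step i=1: Q has 1 at row 1, column 1; remove that cell from P, ejecting 1. So w(1) = 1. P is now [].

So w = 1 5 9 8 7 4 2 6 3.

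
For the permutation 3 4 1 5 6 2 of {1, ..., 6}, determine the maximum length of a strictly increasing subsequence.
4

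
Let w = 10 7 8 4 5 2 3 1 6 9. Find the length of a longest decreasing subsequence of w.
5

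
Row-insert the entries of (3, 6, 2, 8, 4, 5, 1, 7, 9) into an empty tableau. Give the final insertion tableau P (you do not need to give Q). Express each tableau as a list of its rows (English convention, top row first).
P = [[1, 4, 5, 7, 9], [2, 6, 8], [3]]

Insert 3: appended to row 1. P = [[3]].
Insert 6: appended to row 1. P = [[3, 6]].
Insert 2: 2 bumps 3 from row 1; 3 starts row 2. P = [[2, 6], [3]].
Insert 8: appended to row 1. P = [[2, 6, 8], [3]].
Insert 4: 4 bumps 6 from row 1; 6 appends to row 2. P = [[2, 4, 8], [3, 6]].
Insert 5: 5 bumps 8 from row 1; 8 appends to row 2. P = [[2, 4, 5], [3, 6, 8]].
Insert 1: 1 bumps 2 from row 1; 2 bumps 3 from row 2; 3 starts row 3. P = [[1, 4, 5], [2, 6, 8], [3]].
Insert 7: appended to row 1. P = [[1, 4, 5, 7], [2, 6, 8], [3]].
Insert 9: appended to row 1. P = [[1, 4, 5, 7, 9], [2, 6, 8], [3]].

So P = [[1, 4, 5, 7, 9], [2, 6, 8], [3]].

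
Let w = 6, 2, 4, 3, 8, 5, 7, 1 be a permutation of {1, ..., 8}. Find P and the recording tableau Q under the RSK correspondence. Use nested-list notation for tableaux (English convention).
P = [[1, 3, 5, 7], [2, 8], [4], [6]], Q = [[1, 3, 5, 7], [2, 6], [4], [8]]

Insert each entry of the permutation into P by Schensted row insertion, recording in Q the position of each new cell.

Insert 6: appended to row 1. P = [[6]], Q = [[1]].
Insert 2: 2 bumps 6 from row 1; 6 starts row 2. P = [[2], [6]], Q = [[1], [2]].
Insert 4: appended to row 1. P = [[2, 4], [6]], Q = [[1, 3], [2]].
Insert 3: 3 bumps 4 from row 1; 4 bumps 6 from row 2; 6 starts row 3. P = [[2, 3], [4], [6]], Q = [[1, 3], [2], [4]].
Insert 8: appended to row 1. P = [[2, 3, 8], [4], [6]], Q = [[1, 3, 5], [2], [4]].
Insert 5: 5 bumps 8 from row 1; 8 appends to row 2. P = [[2, 3, 5], [4, 8], [6]], Q = [[1, 3, 5], [2, 6], [4]].
Insert 7: appended to row 1. P = [[2, 3, 5, 7], [4, 8], [6]], Q = [[1, 3, 5, 7], [2, 6], [4]].
Insert 1: 1 bumps 2 from row 1; 2 bumps 4 from row 2; 4 bumps 6 from row 3; 6 starts row 4. P = [[1, 3, 5, 7], [2, 8], [4], [6]], Q = [[1, 3, 5, 7], [2, 6], [4], [8]].

So P = [[1, 3, 5, 7], [2, 8], [4], [6]], Q = [[1, 3, 5, 7], [2, 6], [4], [8]].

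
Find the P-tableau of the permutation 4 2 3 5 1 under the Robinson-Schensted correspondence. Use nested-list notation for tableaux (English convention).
Insert 4: appended to row 1. P = [[4]].
Insert 2: 2 bumps 4 from row 1; 4 starts row 2. P = [[2], [4]].
Insert 3: appended to row 1. P = [[2, 3], [4]].
Insert 5: appended to row 1. P = [[2, 3, 5], [4]].
Insert 1: 1 bumps 2 from row 1; 2 bumps 4 from row 2; 4 starts row 3. P = [[1, 3, 5], [2], [4]].

So P = [[1, 3, 5], [2], [4]].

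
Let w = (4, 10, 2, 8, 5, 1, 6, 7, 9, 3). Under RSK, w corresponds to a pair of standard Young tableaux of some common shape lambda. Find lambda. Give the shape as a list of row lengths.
[5, 2, 2, 1]

Row-insert each entry into an empty tableau.

After inserting 4: P = [[4]].
After inserting 10: P = [[4, 10]].
After inserting 2: P = [[2, 10], [4]].
After inserting 8: P = [[2, 8], [4, 10]].
After inserting 5: P = [[2, 5], [4, 8], [10]].
After inserting 1: P = [[1, 5], [2, 8], [4], [10]].
After inserting 6: P = [[1, 5, 6], [2, 8], [4], [10]].
After inserting 7: P = [[1, 5, 6, 7], [2, 8], [4], [10]].
After inserting 9: P = [[1, 5, 6, 7, 9], [2, 8], [4], [10]].
After inserting 3: P = [[1, 3, 6, 7, 9], [2, 5], [4, 8], [10]].

The final insertion tableau P = [[1, 3, 6, 7, 9], [2, 5], [4, 8], [10]] has shape [5, 2, 2, 1].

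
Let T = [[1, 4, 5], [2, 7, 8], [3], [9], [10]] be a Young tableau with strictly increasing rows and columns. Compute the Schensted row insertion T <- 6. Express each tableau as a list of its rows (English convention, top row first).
[[1, 4, 5, 6], [2, 7, 8], [3], [9], [10]]

6 is larger than every entry of row 1, so it is appended to row 1. The new tableau is [[1, 4, 5, 6], [2, 7, 8], [3], [9], [10]].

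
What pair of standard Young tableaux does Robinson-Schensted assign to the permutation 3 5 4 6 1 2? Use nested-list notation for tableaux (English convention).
Insert each entry of the permutation into P by Schensted row insertion, recording in Q the position of each new cell.

After inserting 3: P = [[3]].
After inserting 5: P = [[3, 5]].
After inserting 4: P = [[3, 4], [5]].
After inserting 6: P = [[3, 4, 6], [5]].
After inserting 1: P = [[1, 4, 6], [3], [5]].
After inserting 2: P = [[1, 2, 6], [3, 4], [5]].

So P = [[1, 2, 6], [3, 4], [5]], Q = [[1, 2, 4], [3, 6], [5]].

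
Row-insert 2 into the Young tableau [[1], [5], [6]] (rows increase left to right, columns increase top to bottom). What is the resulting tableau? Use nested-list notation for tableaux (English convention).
2 is larger than every entry of row 1, so it is appended to row 1. The new tableau is [[1, 2], [5], [6]].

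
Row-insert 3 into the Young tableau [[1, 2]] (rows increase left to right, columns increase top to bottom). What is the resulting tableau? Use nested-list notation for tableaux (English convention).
3 is larger than every entry of row 1, so it is appended to row 1. The new tableau is [[1, 2, 3]].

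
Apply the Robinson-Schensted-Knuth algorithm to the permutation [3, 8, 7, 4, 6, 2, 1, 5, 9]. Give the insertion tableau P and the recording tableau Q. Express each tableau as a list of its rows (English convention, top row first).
P = [[1, 4, 5, 9], [2, 6], [3], [7], [8]], Q = [[1, 2, 5, 9], [3, 8], [4], [6], [7]]

Insert each entry of the permutation into P by Schensted row insertion, recording in Q the position of each new cell.

Insert 3: appended to row 1. P = [[3]].
Insert 8: appended to row 1. P = [[3, 8]].
Insert 7: 7 bumps 8 from row 1; 8 starts row 2. P = [[3, 7], [8]].
Insert 4: 4 bumps 7 from row 1; 7 bumps 8 from row 2; 8 starts row 3. P = [[3, 4], [7], [8]].
Insert 6: appended to row 1. P = [[3, 4, 6], [7], [8]].
Insert 2: 2 bumps 3 from row 1; 3 bumps 7 from row 2; 7 bumps 8 from row 3; 8 starts row 4. P = [[2, 4, 6], [3], [7], [8]].
Insert 1: 1 bumps 2 from row 1; 2 bumps 3 from row 2; 3 bumps 7 from row 3; 7 bumps 8 from row 4; 8 starts row 5. P = [[1, 4, 6], [2], [3], [7], [8]].
Insert 5: 5 bumps 6 from row 1; 6 appends to row 2. P = [[1, 4, 5], [2, 6], [3], [7], [8]].
Insert 9: appended to row 1. P = [[1, 4, 5, 9], [2, 6], [3], [7], [8]].

So P = [[1, 4, 5, 9], [2, 6], [3], [7], [8]], Q = [[1, 2, 5, 9], [3, 8], [4], [6], [7]].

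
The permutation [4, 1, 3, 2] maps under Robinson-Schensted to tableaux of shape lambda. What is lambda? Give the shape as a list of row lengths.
[2, 1, 1]

Row-insert each entry into an empty tableau.

After inserting 4: P = [[4]].
After inserting 1: P = [[1], [4]].
After inserting 3: P = [[1, 3], [4]].
After inserting 2: P = [[1, 2], [3], [4]].

The final insertion tableau P = [[1, 2], [3], [4]] has shape [2, 1, 1].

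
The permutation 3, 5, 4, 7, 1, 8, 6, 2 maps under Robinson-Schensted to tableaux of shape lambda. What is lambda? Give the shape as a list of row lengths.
[4, 2, 2]

Row-insert each entry into an empty tableau.

After inserting 3: P = [[3]].
After inserting 5: P = [[3, 5]].
After inserting 4: P = [[3, 4], [5]].
After inserting 7: P = [[3, 4, 7], [5]].
After inserting 1: P = [[1, 4, 7], [3], [5]].
After inserting 8: P = [[1, 4, 7, 8], [3], [5]].
After inserting 6: P = [[1, 4, 6, 8], [3, 7], [5]].
After inserting 2: P = [[1, 2, 6, 8], [3, 4], [5, 7]].

The final insertion tableau P = [[1, 2, 6, 8], [3, 4], [5, 7]] has shape [4, 2, 2].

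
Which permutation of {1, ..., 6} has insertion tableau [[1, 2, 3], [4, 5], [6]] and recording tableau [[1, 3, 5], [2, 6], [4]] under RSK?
6 1 4 2 5 3

Reverse RSK: for i = n, n-1, ..., 1, locate i in Q, remove the corresponding corner cell from P, and reverse-bump its entry up through P; the value ejected from row 1 is w(i).

So w = 6 1 4 2 5 3.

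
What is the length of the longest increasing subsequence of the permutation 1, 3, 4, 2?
3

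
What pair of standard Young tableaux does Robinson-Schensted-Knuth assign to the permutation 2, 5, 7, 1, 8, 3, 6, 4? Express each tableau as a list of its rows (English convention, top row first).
Insert each entry of the permutation into P by Schensted row insertion, recording in Q the position of each new cell.

Insert 2: appended to row 1. P = [[2]].
Insert 5: appended to row 1. P = [[2, 5]].
Insert 7: appended to row 1. P = [[2, 5, 7]].
Insert 1: 1 bumps 2 from row 1; 2 starts row 2. P = [[1, 5, 7], [2]].
Insert 8: appended to row 1. P = [[1, 5, 7, 8], [2]].
Insert 3: 3 bumps 5 from row 1; 5 appends to row 2. P = [[1, 3, 7, 8], [2, 5]].
Insert 6: 6 bumps 7 from row 1; 7 appends to row 2. P = [[1, 3, 6, 8], [2, 5, 7]].
Insert 4: 4 bumps 6 from row 1; 6 bumps 7 from row 2; 7 starts row 3. P = [[1, 3, 4, 8], [2, 5, 6], [7]].

So P = [[1, 3, 4, 8], [2, 5, 6], [7]], Q = [[1, 2, 3, 5], [4, 6, 7], [8]].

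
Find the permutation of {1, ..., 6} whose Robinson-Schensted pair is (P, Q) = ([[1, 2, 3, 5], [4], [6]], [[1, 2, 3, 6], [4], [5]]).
Reverse the RSK construction: for i from n down to 1, find the cell of Q containing i, remove the entry at that cell from P, and reverse-bump it up through P; the value ejected from row 1 is w(i).

Step i=6: Q has 6 at row 1, column 4; remove that cell from P, ejecting 5. So w(6) = 5. P is now [[1, 2, 3], [4], [6]].
Step i=5: Q has 5 at row 3, column 1; remove 6 from row 3 of P and reverse-bump: 6 enters row 2 and ejects 4; 4 enters row 1 and ejects 3. So w(5) = 3. P is now [[1, 2, 4], [6]].
Step i=4: Q has 4 at row 2, column 1; remove 6 from row 2 of P and reverse-bump: 6 enters row 1 and ejects 4. So w(4) = 4. P is now [[1, 2, 6]].
Step i=3: Q has 3 at row 1, column 3; remove that cell from P, ejecting 6. So w(3) = 6. P is now [[1, 2]].
Step i=2: Q has 2 at row 1, column 2; remove that cell from P, ejecting 2. So w(2) = 2. P is now [[1]].
Step i=1: Q has 1 at row 1, column 1; remove that cell from P, ejecting 1. So w(1) = 1. P is now [].

So w = 1 2 6 4 3 5.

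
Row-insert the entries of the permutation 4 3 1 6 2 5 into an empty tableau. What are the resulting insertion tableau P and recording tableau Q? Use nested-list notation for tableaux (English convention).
Insert each entry of the permutation into P by Schensted row insertion, recording in Q the position of each new cell.

Insert 4: appended to row 1. P = [[4]].
Insert 3: 3 bumps 4 from row 1; 4 starts row 2. P = [[3], [4]].
Insert 1: 1 bumps 3 from row 1; 3 bumps 4 from row 2; 4 starts row 3. P = [[1], [3], [4]].
Insert 6: appended to row 1. P = [[1, 6], [3], [4]].
Insert 2: 2 bumps 6 from row 1; 6 appends to row 2. P = [[1, 2], [3, 6], [4]].
Insert 5: appended to row 1. P = [[1, 2, 5], [3, 6], [4]].

So P = [[1, 2, 5], [3, 6], [4]], Q = [[1, 4, 6], [2, 5], [3]].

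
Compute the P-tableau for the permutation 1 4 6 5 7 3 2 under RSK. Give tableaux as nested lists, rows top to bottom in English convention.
Insert 1: appended to row 1. P = [[1]].
Insert 4: appended to row 1. P = [[1, 4]].
Insert 6: appended to row 1. P = [[1, 4, 6]].
Insert 5: 5 bumps 6 from row 1; 6 starts row 2. P = [[1, 4, 5], [6]].
Insert 7: appended to row 1. P = [[1, 4, 5, 7], [6]].
Insert 3: 3 bumps 4 from row 1; 4 bumps 6 from row 2; 6 starts row 3. P = [[1, 3, 5, 7], [4], [6]].
Insert 2: 2 bumps 3 from row 1; 3 bumps 4 from row 2; 4 bumps 6 from row 3; 6 starts row 4. P = [[1, 2, 5, 7], [3], [4], [6]].

So P = [[1, 2, 5, 7], [3], [4], [6]].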